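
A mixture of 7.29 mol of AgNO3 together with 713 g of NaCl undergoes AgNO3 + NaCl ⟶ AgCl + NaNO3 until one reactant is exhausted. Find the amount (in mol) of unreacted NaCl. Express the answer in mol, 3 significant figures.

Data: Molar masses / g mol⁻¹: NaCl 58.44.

4.91 mol

n(AgNO3) = 7.290 mol
n(NaCl) = 713.0 / 58.44 = 12.20 mol
n/ν for AgNO3 = 7.290/1 = 7.290
n/ν for NaCl = 12.20/1 = 12.20
Smallest n/ν is AgNO3 → limiting reagent.
NaCl consumed = (1/1) × 7.290 = 7.290 mol
NaCl remaining = 12.20 − 7.290 = 4.910 mol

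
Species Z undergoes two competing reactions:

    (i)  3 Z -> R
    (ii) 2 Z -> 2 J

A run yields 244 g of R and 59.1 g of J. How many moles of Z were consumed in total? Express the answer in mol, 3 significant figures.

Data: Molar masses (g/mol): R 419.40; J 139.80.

n(R) = 244 / 419.40 = 0.5818 mol
n(J) = 59.1 / 139.80 = 0.4227 mol
n(Z) via (i) = (3/1)×0.5818 = 1.745 mol
n(Z) via (ii) = (2/2)×0.4227 = 0.4227 mol
total n(Z) = 1.745 + 0.4227 = 2.168 mol

2.17 mol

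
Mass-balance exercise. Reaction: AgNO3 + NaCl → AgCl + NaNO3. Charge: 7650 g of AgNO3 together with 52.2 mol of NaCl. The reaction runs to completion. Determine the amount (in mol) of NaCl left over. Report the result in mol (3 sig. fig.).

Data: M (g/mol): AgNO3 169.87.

n(AgNO3) = 7650 / 169.87 = 45.03 mol
n(NaCl) = 52.20 mol
n/ν for AgNO3 = 45.03/1 = 45.03
n/ν for NaCl = 52.20/1 = 52.20
Smallest n/ν is AgNO3 → limiting reagent.
NaCl consumed = (1/1) × 45.03 = 45.03 mol
NaCl remaining = 52.20 − 45.03 = 7.170 mol

7.17 mol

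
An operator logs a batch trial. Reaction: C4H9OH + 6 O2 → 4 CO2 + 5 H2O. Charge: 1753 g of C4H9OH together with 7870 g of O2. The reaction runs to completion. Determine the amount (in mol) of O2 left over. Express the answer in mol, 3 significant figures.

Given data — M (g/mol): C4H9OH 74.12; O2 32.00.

n(C4H9OH) = 1753 / 74.12 = 23.65 mol
n(O2) = 7870 / 32.00 = 245.9 mol
n/ν → C4H9OH: 23.65, O2: 40.98; C4H9OH is limiting.
O2 consumed = (6/1) × 23.65 = 141.9 mol
O2 remaining = 245.9 − 141.9 = 104.0 mol

104 mol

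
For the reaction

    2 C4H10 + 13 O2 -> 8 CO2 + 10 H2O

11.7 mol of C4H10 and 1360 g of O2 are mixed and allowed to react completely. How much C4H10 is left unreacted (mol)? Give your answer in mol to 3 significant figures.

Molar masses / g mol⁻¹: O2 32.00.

n(C4H10) = 11.70 mol
n(O2) = 1360 / 32.00 = 42.50 mol
n/ν → C4H10: 5.850, O2: 3.269; O2 is limiting.
C4H10 consumed = (2/13) × 42.50 = 6.538 mol
C4H10 remaining = 11.70 − 6.538 = 5.162 mol

5.16 mol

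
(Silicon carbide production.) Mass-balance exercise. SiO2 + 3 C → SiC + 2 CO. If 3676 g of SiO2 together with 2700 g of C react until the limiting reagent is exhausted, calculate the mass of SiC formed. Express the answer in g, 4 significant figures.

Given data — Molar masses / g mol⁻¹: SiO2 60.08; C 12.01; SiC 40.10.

2454 g

n(SiO2) = 3676 / 60.08 = 61.19 mol
n(C) = 2700 / 12.01 = 224.8 mol
n/ν for SiO2 = 61.19/1 = 61.19
n/ν for C = 224.8/3 = 74.93
Smallest n/ν is SiO2 → limiting reagent.
n(SiC) = (1/1) × 61.19 = 61.19 mol
mass = 61.19 × 40.10 = 2454 g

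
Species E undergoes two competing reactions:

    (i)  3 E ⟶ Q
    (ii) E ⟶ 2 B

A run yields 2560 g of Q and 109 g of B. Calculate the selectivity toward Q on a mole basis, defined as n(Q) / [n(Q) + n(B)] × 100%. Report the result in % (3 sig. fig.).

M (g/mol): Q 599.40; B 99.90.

79.7 %

n(Q) = 2560 / 599.40 = 4.271 mol
n(B) = 109 / 99.90 = 1.091 mol
selectivity = 4.271/(4.271+1.091) × 100 = 79.65 %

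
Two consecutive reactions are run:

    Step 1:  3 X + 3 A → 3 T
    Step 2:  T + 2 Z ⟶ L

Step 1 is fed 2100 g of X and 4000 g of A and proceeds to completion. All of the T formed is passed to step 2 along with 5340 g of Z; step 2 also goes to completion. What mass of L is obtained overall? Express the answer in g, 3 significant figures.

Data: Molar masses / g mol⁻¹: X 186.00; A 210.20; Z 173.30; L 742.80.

Step 1:
n(X) = 2100 / 186.00 = 11.29 mol
n(A) = 4000 / 210.20 = 19.03 mol
n/ν → X: 3.763, A: 6.343; X is limiting.
n(T) produced = (3/3) × 11.29 = 11.29 mol
Step 2:
n(T) available = 11.29 mol
n(Z) = 5340 / 173.30 = 30.81 mol
n/ν → T: 11.29, Z: 15.41; T is limiting.
n(L) = (1/1) × 11.29 = 11.29 mol
mass = 11.29 × 742.80 = 8386 g

8390 g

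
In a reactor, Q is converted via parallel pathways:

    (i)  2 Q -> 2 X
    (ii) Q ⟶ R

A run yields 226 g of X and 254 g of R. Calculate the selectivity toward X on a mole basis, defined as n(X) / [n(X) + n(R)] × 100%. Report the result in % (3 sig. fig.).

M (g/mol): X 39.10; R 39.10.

n(X) = 226 / 39.10 = 5.780 mol
n(R) = 254 / 39.10 = 6.496 mol
selectivity = 5.780/(5.780+6.496) × 100 = 47.08 %

47.1 %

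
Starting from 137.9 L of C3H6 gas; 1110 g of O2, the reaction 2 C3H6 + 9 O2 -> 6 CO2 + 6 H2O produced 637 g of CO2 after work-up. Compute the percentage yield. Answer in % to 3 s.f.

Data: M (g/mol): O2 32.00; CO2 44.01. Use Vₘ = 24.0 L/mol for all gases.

84.0 %

n(C3H6) = 137.9 / 24.0 = 5.746 mol
n(O2) = 1110 / 32.00 = 34.69 mol
n/ν → C3H6: 2.873, O2: 3.854; C3H6 is limiting.
theoretical n(CO2) = (6/2) × 5.746 = 17.24 mol → 758.7 g
% yield = 637 / 758.7 × 100 = 83.96 %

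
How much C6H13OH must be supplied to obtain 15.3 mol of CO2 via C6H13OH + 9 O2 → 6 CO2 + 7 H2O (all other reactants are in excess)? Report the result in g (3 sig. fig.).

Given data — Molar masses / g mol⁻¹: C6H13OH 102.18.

n(CO2) = 15.30 mol
n(C6H13OH) = (1/6) × 15.30 = 2.550 mol
mass = 2.550 × 102.18 = 260.6 g

261 g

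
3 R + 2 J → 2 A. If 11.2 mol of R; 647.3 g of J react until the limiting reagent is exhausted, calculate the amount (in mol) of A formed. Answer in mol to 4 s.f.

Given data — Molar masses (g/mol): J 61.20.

7.467 mol

n(R) = 11.20 mol
n(J) = 647.3 / 61.20 = 10.58 mol
n/ν → R: 3.733, J: 5.290; R is limiting.
n(A) = (2/3) × 11.20 = 7.467 mol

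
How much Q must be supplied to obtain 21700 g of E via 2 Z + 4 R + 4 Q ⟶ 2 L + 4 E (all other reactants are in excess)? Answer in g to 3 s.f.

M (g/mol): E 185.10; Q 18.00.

n(E) = 21700 / 185.10 = 117.2 mol
n(Q) = (4/4) × 117.2 = 117.2 mol
mass = 117.2 × 18.00 = 2110 g

2110 g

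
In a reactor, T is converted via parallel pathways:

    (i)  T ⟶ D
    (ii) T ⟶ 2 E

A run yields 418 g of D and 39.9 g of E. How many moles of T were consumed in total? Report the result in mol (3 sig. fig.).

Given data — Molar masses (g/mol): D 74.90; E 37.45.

n(D) = 418 / 74.90 = 5.581 mol
n(E) = 39.9 / 37.45 = 1.065 mol
n(T) via (i) = (1/1)×5.581 = 5.581 mol
n(T) via (ii) = (1/2)×1.065 = 0.5325 mol
total n(T) = 5.581 + 0.5325 = 6.114 mol

6.11 mol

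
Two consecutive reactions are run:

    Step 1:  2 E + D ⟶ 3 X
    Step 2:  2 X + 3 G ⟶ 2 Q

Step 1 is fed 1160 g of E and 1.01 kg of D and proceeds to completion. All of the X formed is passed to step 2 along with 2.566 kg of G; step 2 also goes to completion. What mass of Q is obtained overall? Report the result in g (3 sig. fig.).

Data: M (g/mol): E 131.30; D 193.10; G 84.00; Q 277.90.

Step 1:
n(E) = 1160 / 131.30 = 8.835 mol
n(D) = 1.010×1000 / 193.10 = 5.230 mol
n/ν for E = 8.835/2 = 4.418
n/ν for D = 5.230/1 = 5.230
Smallest n/ν is E → limiting reagent.
n(X) produced = (3/2) × 8.835 = 13.25 mol
Step 2:
n(X) available = 13.25 mol
n(G) = 2.566×1000 / 84.00 = 30.55 mol
n/ν for X = 13.25/2 = 6.625
n/ν for G = 30.55/3 = 10.18
Smallest n/ν is X → limiting reagent.
n(Q) = (2/2) × 13.25 = 13.25 mol
mass = 13.25 × 277.90 = 3682 g

3680 g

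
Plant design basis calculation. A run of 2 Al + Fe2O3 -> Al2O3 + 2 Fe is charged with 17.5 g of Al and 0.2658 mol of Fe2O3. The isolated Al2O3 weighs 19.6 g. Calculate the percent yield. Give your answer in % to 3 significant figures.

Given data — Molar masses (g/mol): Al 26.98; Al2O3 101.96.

72.3 %

n(Al) = 17.50 / 26.98 = 0.6486 mol
n(Fe2O3) = 0.2658 mol
n/ν for Al = 0.6486/2 = 0.3243
n/ν for Fe2O3 = 0.2658/1 = 0.2658
Smallest n/ν is Fe2O3 → limiting reagent.
theoretical n(Al2O3) = (1/1) × 0.2658 = 0.2658 mol → 27.10 g
% yield = 19.6 / 27.10 × 100 = 72.32 %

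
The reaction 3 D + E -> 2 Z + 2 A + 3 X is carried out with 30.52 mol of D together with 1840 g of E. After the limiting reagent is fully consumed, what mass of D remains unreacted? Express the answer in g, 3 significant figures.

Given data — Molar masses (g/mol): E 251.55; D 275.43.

2360 g

n(D) = 30.52 mol
n(E) = 1840 / 251.55 = 7.315 mol
n/ν → D: 10.17, E: 7.315; E is limiting.
D consumed = (3/1) × 7.315 = 21.95 mol
D remaining = 30.52 − 21.95 = 8.570 mol
mass = 8.570 × 275.43 = 2360 g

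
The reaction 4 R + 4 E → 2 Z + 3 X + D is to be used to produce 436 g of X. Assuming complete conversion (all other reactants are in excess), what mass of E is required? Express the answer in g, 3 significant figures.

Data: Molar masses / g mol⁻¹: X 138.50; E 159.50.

669 g

n(X) = 436 / 138.50 = 3.148 mol
n(E) = (4/3) × 3.148 = 4.197 mol
mass = 4.197 × 159.50 = 669.4 g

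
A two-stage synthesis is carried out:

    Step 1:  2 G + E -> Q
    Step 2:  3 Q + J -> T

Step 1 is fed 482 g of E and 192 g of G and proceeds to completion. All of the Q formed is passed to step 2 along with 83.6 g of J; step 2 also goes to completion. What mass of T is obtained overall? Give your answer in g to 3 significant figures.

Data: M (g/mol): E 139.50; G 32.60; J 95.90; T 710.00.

619 g

Step 1:
n(E) = 482.0 / 139.50 = 3.455 mol
n(G) = 192.0 / 32.60 = 5.890 mol
n/ν → E: 3.455, G: 2.945; G is limiting.
n(Q) produced = (1/2) × 5.890 = 2.945 mol
Step 2:
n(Q) available = 2.945 mol
n(J) = 83.60 / 95.90 = 0.8717 mol
n/ν → Q: 0.9817, J: 0.8717; J is limiting.
n(T) = (1/1) × 0.8717 = 0.8717 mol
mass = 0.8717 × 710.00 = 618.9 g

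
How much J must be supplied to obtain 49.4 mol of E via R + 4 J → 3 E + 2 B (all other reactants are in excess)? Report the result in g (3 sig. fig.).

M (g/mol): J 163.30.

n(E) = 49.40 mol
n(J) = (4/3) × 49.40 = 65.87 mol
mass = 65.87 × 163.30 = 10760 g

10800 g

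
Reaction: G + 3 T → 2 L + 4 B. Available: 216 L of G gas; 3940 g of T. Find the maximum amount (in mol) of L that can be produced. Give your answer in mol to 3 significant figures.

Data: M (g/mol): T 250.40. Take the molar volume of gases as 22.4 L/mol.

n(G) = 216.0 / 22.4 = 9.643 mol
n(T) = 3940 / 250.40 = 15.73 mol
n/ν → G: 9.643, T: 5.243; T is limiting.
n(L) = (2/3) × 15.73 = 10.49 mol

10.5 mol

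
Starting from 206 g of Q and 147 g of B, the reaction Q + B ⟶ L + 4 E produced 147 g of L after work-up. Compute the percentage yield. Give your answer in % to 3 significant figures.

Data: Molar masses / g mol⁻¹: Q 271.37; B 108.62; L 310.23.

62.4 %

n(Q) = 206.0 / 271.37 = 0.7591 mol
n(B) = 147.0 / 108.62 = 1.353 mol
n/ν for Q = 0.7591/1 = 0.7591
n/ν for B = 1.353/1 = 1.353
Smallest n/ν is Q → limiting reagent.
theoretical n(L) = (1/1) × 0.7591 = 0.7591 mol → 235.5 g
% yield = 147 / 235.5 × 100 = 62.42 %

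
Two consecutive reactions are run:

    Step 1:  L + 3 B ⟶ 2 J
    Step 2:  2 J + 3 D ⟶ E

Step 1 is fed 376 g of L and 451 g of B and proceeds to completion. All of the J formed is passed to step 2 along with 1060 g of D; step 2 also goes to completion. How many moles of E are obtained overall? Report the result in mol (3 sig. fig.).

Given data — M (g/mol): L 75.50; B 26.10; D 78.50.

Step 1:
n(L) = 376.0 / 75.50 = 4.980 mol
n(B) = 451.0 / 26.10 = 17.28 mol
n/ν for L = 4.980/1 = 4.980
n/ν for B = 17.28/3 = 5.760
Smallest n/ν is L → limiting reagent.
n(J) produced = (2/1) × 4.980 = 9.960 mol
Step 2:
n(J) available = 9.960 mol
n(D) = 1060 / 78.50 = 13.50 mol
n/ν for J = 9.960/2 = 4.980
n/ν for D = 13.50/3 = 4.500
Smallest n/ν is D → limiting reagent.
n(E) = (1/3) × 13.50 = 4.500 mol

4.50 mol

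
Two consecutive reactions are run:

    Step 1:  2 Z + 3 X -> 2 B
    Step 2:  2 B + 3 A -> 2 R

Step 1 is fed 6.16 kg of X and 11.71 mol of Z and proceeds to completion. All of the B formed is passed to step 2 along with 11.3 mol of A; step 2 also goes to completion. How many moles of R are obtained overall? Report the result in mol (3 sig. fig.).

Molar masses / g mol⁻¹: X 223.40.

7.53 mol

Step 1:
n(X) = 6.160×1000 / 223.40 = 27.57 mol
n(Z) = 11.71 mol
n/ν for X = 27.57/3 = 9.190
n/ν for Z = 11.71/2 = 5.855
Smallest n/ν is Z → limiting reagent.
n(B) produced = (2/2) × 11.71 = 11.71 mol
Step 2:
n(B) available = 11.71 mol
n(A) = 11.30 mol
n/ν for B = 11.71/2 = 5.855
n/ν for A = 11.30/3 = 3.767
Smallest n/ν is A → limiting reagent.
n(R) = (2/3) × 11.30 = 7.533 mol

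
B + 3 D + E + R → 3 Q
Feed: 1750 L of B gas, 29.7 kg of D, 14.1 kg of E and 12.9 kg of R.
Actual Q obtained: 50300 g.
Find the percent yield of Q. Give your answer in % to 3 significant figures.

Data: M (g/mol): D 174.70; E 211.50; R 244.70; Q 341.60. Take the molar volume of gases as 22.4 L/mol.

93.1 %

n(B) = 1750 / 22.4 = 78.13 mol
n(D) = 29.70×1000 / 174.70 = 170.0 mol
n(E) = 14.10×1000 / 211.50 = 66.67 mol
n(R) = 12.90×1000 / 244.70 = 52.72 mol
n/ν for B = 78.13/1 = 78.13
n/ν for D = 170.0/3 = 56.67
n/ν for E = 66.67/1 = 66.67
n/ν for R = 52.72/1 = 52.72
Smallest n/ν is R → limiting reagent.
theoretical n(Q) = (3/1) × 52.72 = 158.2 mol → 54040 g
% yield = 50300 / 54040 × 100 = 93.08 %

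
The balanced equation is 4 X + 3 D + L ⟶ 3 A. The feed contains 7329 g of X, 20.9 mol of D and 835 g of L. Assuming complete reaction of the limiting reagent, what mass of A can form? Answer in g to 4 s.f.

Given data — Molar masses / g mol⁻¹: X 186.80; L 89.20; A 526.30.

n(X) = 7329 / 186.80 = 39.23 mol
n(D) = 20.90 mol
n(L) = 835.0 / 89.20 = 9.361 mol
n/ν → X: 9.808, D: 6.967, L: 9.361; D is limiting.
n(A) = (3/3) × 20.90 = 20.90 mol
mass = 20.90 × 526.30 = 11000 g

11000 g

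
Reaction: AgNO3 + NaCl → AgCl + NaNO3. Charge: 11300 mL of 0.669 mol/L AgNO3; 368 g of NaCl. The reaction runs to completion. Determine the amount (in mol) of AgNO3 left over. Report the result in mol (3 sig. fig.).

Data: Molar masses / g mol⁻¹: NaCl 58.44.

1.26 mol

n(AgNO3) = 0.669 × 11300/1000 = 7.560 mol
n(NaCl) = 368.0 / 58.44 = 6.297 mol
n/ν for AgNO3 = 7.560/1 = 7.560
n/ν for NaCl = 6.297/1 = 6.297
Smallest n/ν is NaCl → limiting reagent.
AgNO3 consumed = (1/1) × 6.297 = 6.297 mol
AgNO3 remaining = 7.560 − 6.297 = 1.263 mol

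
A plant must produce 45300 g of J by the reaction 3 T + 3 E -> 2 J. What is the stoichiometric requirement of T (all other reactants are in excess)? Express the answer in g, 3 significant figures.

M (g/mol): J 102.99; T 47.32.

n(J) = 45300 / 102.99 = 439.8 mol
n(T) = (3/2) × 439.8 = 659.7 mol
mass = 659.7 × 47.32 = 31220 g

31200 g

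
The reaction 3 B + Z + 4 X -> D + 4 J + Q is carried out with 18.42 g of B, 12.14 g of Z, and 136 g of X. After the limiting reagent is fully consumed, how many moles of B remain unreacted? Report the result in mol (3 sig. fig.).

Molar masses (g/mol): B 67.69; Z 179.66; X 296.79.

n(B) = 18.42 / 67.69 = 0.2721 mol
n(Z) = 12.14 / 179.66 = 0.06757 mol
n(X) = 136.0 / 296.79 = 0.4582 mol
n/ν for B = 0.2721/3 = 0.09070
n/ν for Z = 0.06757/1 = 0.06757
n/ν for X = 0.4582/4 = 0.1146
Smallest n/ν is Z → limiting reagent.
B consumed = (3/1) × 0.06757 = 0.2027 mol
B remaining = 0.2721 − 0.2027 = 0.06940 mol

0.0694 mol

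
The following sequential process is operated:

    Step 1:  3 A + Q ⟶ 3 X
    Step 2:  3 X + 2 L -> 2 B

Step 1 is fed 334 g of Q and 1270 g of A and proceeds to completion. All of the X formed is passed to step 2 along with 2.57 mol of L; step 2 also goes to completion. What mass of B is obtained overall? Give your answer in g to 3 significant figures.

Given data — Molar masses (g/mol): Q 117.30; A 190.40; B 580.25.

1490 g

Step 1:
n(Q) = 334.0 / 117.30 = 2.847 mol
n(A) = 1270 / 190.40 = 6.670 mol
n/ν for Q = 2.847/1 = 2.847
n/ν for A = 6.670/3 = 2.223
Smallest n/ν is A → limiting reagent.
n(X) produced = (3/3) × 6.670 = 6.670 mol
Step 2:
n(X) available = 6.670 mol
n(L) = 2.570 mol
n/ν for X = 6.670/3 = 2.223
n/ν for L = 2.570/2 = 1.285
Smallest n/ν is L → limiting reagent.
n(B) = (2/2) × 2.570 = 2.570 mol
mass = 2.570 × 580.25 = 1491 g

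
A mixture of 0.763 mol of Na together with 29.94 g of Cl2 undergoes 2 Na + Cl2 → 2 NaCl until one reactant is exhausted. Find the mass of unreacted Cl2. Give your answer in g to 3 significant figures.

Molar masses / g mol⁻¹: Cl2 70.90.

n(Na) = 0.7630 mol
n(Cl2) = 29.94 / 70.90 = 0.4223 mol
n/ν → Na: 0.3815, Cl2: 0.4223; Na is limiting.
Cl2 consumed = (1/2) × 0.7630 = 0.3815 mol
Cl2 remaining = 0.4223 − 0.3815 = 0.04080 mol
mass = 0.04080 × 70.90 = 2.893 g

2.89 g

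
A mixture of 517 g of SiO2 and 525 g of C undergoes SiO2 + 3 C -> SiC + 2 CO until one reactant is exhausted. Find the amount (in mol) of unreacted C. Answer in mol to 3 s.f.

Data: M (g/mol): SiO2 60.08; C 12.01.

n(SiO2) = 517.0 / 60.08 = 8.605 mol
n(C) = 525.0 / 12.01 = 43.71 mol
n/ν → SiO2: 8.605, C: 14.57; SiO2 is limiting.
C consumed = (3/1) × 8.605 = 25.82 mol
C remaining = 43.71 − 25.82 = 17.89 mol

17.9 mol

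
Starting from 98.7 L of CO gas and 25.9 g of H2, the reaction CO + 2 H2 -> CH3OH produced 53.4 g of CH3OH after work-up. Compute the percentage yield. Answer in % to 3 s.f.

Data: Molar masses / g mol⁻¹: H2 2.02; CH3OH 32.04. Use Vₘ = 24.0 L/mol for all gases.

40.5 %

n(CO) = 98.70 / 24.0 = 4.113 mol
n(H2) = 25.90 / 2.02 = 12.82 mol
n/ν → CO: 4.113, H2: 6.410; CO is limiting.
theoretical n(CH3OH) = (1/1) × 4.113 = 4.113 mol → 131.8 g
% yield = 53.4 / 131.8 × 100 = 40.52 %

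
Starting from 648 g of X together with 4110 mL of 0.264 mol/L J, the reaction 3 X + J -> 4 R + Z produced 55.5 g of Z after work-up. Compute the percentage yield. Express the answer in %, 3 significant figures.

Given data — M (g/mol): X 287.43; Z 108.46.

68.1 %

n(X) = 648.0 / 287.43 = 2.254 mol
n(J) = 0.264 × 4110/1000 = 1.085 mol
n/ν → X: 0.7513, J: 1.085; X is limiting.
theoretical n(Z) = (1/3) × 2.254 = 0.7513 mol → 81.49 g
% yield = 55.5 / 81.49 × 100 = 68.11 %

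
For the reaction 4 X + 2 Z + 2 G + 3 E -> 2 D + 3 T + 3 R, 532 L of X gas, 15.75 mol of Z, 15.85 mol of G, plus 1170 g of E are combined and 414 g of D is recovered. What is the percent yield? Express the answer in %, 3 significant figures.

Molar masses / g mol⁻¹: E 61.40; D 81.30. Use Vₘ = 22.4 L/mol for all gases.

n(X) = 532.0 / 22.4 = 23.75 mol
n(Z) = 15.75 mol
n(G) = 15.85 mol
n(E) = 1170 / 61.40 = 19.06 mol
n/ν → X: 5.938, Z: 7.875, G: 7.925, E: 6.353; X is limiting.
theoretical n(D) = (2/4) × 23.75 = 11.88 mol → 965.8 g
% yield = 414 / 965.8 × 100 = 42.87 %

42.9 %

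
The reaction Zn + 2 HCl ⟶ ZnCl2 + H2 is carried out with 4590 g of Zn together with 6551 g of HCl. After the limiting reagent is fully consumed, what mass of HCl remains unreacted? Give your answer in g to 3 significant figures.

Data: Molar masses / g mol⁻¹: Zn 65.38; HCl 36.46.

1430 g

n(Zn) = 4590 / 65.38 = 70.20 mol
n(HCl) = 6551 / 36.46 = 179.7 mol
n/ν → Zn: 70.20, HCl: 89.85; Zn is limiting.
HCl consumed = (2/1) × 70.20 = 140.4 mol
HCl remaining = 179.7 − 140.4 = 39.30 mol
mass = 39.30 × 36.46 = 1433 g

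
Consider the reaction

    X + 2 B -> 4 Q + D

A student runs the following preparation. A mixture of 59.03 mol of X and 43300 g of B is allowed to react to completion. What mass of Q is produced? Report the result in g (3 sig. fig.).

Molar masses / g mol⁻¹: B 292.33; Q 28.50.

n(X) = 59.03 mol
n(B) = 43300 / 292.33 = 148.1 mol
n/ν for X = 59.03/1 = 59.03
n/ν for B = 148.1/2 = 74.05
Smallest n/ν is X → limiting reagent.
n(Q) = (4/1) × 59.03 = 236.1 mol
mass = 236.1 × 28.50 = 6729 g

6730 g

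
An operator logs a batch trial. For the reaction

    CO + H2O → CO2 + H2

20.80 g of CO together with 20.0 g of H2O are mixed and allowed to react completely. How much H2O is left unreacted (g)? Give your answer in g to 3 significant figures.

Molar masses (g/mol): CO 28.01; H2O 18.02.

6.62 g

n(CO) = 20.80 / 28.01 = 0.7426 mol
n(H2O) = 20.00 / 18.02 = 1.110 mol
n/ν → CO: 0.7426, H2O: 1.110; CO is limiting.
H2O consumed = (1/1) × 0.7426 = 0.7426 mol
H2O remaining = 1.110 − 0.7426 = 0.3674 mol
mass = 0.3674 × 18.02 = 6.621 g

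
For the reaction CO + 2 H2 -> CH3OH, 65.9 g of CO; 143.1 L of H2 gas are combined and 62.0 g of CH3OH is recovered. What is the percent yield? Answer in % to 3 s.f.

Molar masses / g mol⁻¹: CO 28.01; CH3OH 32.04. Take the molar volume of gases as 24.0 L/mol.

82.2 %

n(CO) = 65.90 / 28.01 = 2.353 mol
n(H2) = 143.1 / 24.0 = 5.963 mol
n/ν → CO: 2.353, H2: 2.982; CO is limiting.
theoretical n(CH3OH) = (1/1) × 2.353 = 2.353 mol → 75.39 g
% yield = 62.0 / 75.39 × 100 = 82.24 %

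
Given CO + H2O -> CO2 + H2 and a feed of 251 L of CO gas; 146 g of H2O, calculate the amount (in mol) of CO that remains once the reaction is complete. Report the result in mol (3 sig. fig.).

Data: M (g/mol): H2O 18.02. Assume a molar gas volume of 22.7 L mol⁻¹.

2.96 mol

n(CO) = 251.0 / 22.7 = 11.06 mol
n(H2O) = 146.0 / 18.02 = 8.102 mol
n/ν for CO = 11.06/1 = 11.06
n/ν for H2O = 8.102/1 = 8.102
Smallest n/ν is H2O → limiting reagent.
CO consumed = (1/1) × 8.102 = 8.102 mol
CO remaining = 11.06 − 8.102 = 2.958 mol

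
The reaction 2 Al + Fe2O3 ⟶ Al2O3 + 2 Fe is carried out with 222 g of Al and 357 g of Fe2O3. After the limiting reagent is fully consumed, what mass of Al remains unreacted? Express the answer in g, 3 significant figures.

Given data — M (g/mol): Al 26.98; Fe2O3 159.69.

101 g

n(Al) = 222.0 / 26.98 = 8.228 mol
n(Fe2O3) = 357.0 / 159.69 = 2.236 mol
n/ν for Al = 8.228/2 = 4.114
n/ν for Fe2O3 = 2.236/1 = 2.236
Smallest n/ν is Fe2O3 → limiting reagent.
Al consumed = (2/1) × 2.236 = 4.472 mol
Al remaining = 8.228 − 4.472 = 3.756 mol
mass = 3.756 × 26.98 = 101.3 g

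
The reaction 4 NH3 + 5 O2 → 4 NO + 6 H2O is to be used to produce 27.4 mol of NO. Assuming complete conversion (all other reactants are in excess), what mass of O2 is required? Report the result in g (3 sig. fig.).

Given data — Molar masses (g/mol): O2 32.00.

1100 g

n(NO) = 27.40 mol
n(O2) = (5/4) × 27.40 = 34.25 mol
mass = 34.25 × 32.00 = 1096 g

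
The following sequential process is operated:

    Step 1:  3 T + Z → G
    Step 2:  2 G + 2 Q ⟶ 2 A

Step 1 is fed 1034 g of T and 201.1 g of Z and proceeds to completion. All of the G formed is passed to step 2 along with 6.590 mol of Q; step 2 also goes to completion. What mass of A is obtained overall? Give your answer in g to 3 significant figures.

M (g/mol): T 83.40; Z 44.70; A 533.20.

2200 g

Step 1:
n(T) = 1034 / 83.40 = 12.40 mol
n(Z) = 201.1 / 44.70 = 4.499 mol
n/ν for T = 12.40/3 = 4.133
n/ν for Z = 4.499/1 = 4.499
Smallest n/ν is T → limiting reagent.
n(G) produced = (1/3) × 12.40 = 4.133 mol
Step 2:
n(G) available = 4.133 mol
n(Q) = 6.590 mol
n/ν for G = 4.133/2 = 2.067
n/ν for Q = 6.590/2 = 3.295
Smallest n/ν is G → limiting reagent.
n(A) = (2/2) × 4.133 = 4.133 mol
mass = 4.133 × 533.20 = 2204 g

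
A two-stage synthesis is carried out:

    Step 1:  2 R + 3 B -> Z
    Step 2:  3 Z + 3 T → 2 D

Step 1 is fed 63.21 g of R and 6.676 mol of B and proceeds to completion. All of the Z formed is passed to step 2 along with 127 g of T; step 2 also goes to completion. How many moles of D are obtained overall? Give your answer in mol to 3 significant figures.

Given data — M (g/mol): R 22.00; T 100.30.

Step 1:
n(R) = 63.21 / 22.00 = 2.873 mol
n(B) = 6.676 mol
n/ν for R = 2.873/2 = 1.437
n/ν for B = 6.676/3 = 2.225
Smallest n/ν is R → limiting reagent.
n(Z) produced = (1/2) × 2.873 = 1.437 mol
Step 2:
n(Z) available = 1.437 mol
n(T) = 127.0 / 100.30 = 1.266 mol
n/ν for Z = 1.437/3 = 0.4790
n/ν for T = 1.266/3 = 0.4220
Smallest n/ν is T → limiting reagent.
n(D) = (2/3) × 1.266 = 0.8440 mol

0.844 mol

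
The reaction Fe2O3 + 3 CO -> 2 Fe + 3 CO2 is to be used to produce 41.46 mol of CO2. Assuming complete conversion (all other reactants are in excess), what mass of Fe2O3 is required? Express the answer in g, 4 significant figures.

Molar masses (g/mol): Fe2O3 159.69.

n(CO2) = 41.46 mol
n(Fe2O3) = (1/3) × 41.46 = 13.82 mol
mass = 13.82 × 159.69 = 2207 g

2207 g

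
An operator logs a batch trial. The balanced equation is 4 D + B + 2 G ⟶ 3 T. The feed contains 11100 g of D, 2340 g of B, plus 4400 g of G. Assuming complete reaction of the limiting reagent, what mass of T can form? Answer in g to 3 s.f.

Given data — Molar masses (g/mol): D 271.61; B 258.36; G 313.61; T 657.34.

n(D) = 11100 / 271.61 = 40.87 mol
n(B) = 2340 / 258.36 = 9.057 mol
n(G) = 4400 / 313.61 = 14.03 mol
n/ν → D: 10.22, B: 9.057, G: 7.015; G is limiting.
n(T) = (3/2) × 14.03 = 21.05 mol
mass = 21.05 × 657.34 = 13840 g

13800 g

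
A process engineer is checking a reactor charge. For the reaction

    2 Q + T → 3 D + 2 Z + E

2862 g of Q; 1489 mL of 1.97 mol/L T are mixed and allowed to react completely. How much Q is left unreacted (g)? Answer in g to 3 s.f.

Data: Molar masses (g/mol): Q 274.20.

n(Q) = 2862 / 274.20 = 10.44 mol
n(T) = 1.97 × 1489/1000 = 2.933 mol
n/ν → Q: 5.220, T: 2.933; T is limiting.
Q consumed = (2/1) × 2.933 = 5.866 mol
Q remaining = 10.44 − 5.866 = 4.574 mol
mass = 4.574 × 274.20 = 1254 g

1250 g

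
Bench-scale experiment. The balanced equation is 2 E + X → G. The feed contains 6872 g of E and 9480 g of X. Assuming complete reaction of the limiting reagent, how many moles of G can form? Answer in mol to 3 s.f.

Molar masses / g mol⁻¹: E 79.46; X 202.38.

n(E) = 6872 / 79.46 = 86.48 mol
n(X) = 9480 / 202.38 = 46.84 mol
n/ν for E = 86.48/2 = 43.24
n/ν for X = 46.84/1 = 46.84
Smallest n/ν is E → limiting reagent.
n(G) = (1/2) × 86.48 = 43.24 mol

43.2 mol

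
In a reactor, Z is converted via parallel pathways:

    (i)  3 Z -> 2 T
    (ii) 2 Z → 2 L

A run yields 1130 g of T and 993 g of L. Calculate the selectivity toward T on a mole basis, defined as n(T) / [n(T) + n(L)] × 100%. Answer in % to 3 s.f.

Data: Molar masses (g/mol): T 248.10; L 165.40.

43.1 %

n(T) = 1130 / 248.10 = 4.555 mol
n(L) = 993 / 165.40 = 6.004 mol
selectivity = 4.555/(4.555+6.004) × 100 = 43.14 %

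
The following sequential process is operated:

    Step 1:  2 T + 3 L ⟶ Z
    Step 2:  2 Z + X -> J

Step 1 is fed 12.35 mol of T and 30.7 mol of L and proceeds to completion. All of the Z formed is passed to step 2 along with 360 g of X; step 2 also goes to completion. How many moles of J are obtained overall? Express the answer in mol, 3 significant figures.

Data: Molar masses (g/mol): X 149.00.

2.42 mol

Step 1:
n(T) = 12.35 mol
n(L) = 30.70 mol
n/ν → T: 6.175, L: 10.23; T is limiting.
n(Z) produced = (1/2) × 12.35 = 6.175 mol
Step 2:
n(Z) available = 6.175 mol
n(X) = 360.0 / 149.00 = 2.416 mol
n/ν → Z: 3.088, X: 2.416; X is limiting.
n(J) = (1/1) × 2.416 = 2.416 mol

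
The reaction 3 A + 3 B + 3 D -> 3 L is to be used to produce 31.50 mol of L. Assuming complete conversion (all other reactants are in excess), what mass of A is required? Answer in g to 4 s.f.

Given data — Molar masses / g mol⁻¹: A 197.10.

6209 g

n(L) = 31.50 mol
n(A) = (3/3) × 31.50 = 31.50 mol
mass = 31.50 × 197.10 = 6209 g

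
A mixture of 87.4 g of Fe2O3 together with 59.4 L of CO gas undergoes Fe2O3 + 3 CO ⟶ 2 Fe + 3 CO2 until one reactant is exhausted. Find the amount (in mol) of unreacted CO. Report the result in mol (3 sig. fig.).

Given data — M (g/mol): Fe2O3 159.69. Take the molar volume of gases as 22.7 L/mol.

0.975 mol

n(Fe2O3) = 87.40 / 159.69 = 0.5473 mol
n(CO) = 59.40 / 22.7 = 2.617 mol
n/ν for Fe2O3 = 0.5473/1 = 0.5473
n/ν for CO = 2.617/3 = 0.8723
Smallest n/ν is Fe2O3 → limiting reagent.
CO consumed = (3/1) × 0.5473 = 1.642 mol
CO remaining = 2.617 − 1.642 = 0.9750 mol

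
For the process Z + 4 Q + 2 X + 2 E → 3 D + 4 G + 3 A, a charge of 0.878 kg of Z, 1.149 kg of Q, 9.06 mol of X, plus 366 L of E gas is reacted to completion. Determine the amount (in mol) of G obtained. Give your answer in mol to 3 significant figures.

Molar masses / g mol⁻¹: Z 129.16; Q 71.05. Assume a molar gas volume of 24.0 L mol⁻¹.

n(Z) = 0.8780×1000 / 129.16 = 6.798 mol
n(Q) = 1.149×1000 / 71.05 = 16.17 mol
n(X) = 9.060 mol
n(E) = 366.0 / 24.0 = 15.25 mol
n/ν → Z: 6.798, Q: 4.043, X: 4.530, E: 7.625; Q is limiting.
n(G) = (4/4) × 16.17 = 16.17 mol

16.2 mol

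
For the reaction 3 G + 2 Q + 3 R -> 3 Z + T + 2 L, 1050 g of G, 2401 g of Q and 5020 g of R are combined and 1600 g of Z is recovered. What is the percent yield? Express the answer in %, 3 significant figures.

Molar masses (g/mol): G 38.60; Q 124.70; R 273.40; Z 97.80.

n(G) = 1050 / 38.60 = 27.20 mol
n(Q) = 2401 / 124.70 = 19.25 mol
n(R) = 5020 / 273.40 = 18.36 mol
n/ν → G: 9.067, Q: 9.625, R: 6.120; R is limiting.
theoretical n(Z) = (3/3) × 18.36 = 18.36 mol → 1796 g
% yield = 1600 / 1796 × 100 = 89.09 %

89.1 %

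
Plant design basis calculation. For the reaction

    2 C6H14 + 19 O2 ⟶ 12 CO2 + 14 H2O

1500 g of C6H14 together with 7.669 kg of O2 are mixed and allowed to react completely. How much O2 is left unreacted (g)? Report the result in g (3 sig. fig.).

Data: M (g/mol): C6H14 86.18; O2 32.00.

n(C6H14) = 1500 / 86.18 = 17.41 mol
n(O2) = 7.669×1000 / 32.00 = 239.7 mol
n/ν for C6H14 = 17.41/2 = 8.705
n/ν for O2 = 239.7/19 = 12.62
Smallest n/ν is C6H14 → limiting reagent.
O2 consumed = (19/2) × 17.41 = 165.4 mol
O2 remaining = 239.7 − 165.4 = 74.30 mol
mass = 74.30 × 32.00 = 2378 g

2380 g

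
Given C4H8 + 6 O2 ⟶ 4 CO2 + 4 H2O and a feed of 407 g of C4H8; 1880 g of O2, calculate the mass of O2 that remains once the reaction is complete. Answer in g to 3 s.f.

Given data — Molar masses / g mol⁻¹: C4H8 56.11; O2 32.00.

487 g

n(C4H8) = 407.0 / 56.11 = 7.254 mol
n(O2) = 1880 / 32.00 = 58.75 mol
n/ν for C4H8 = 7.254/1 = 7.254
n/ν for O2 = 58.75/6 = 9.792
Smallest n/ν is C4H8 → limiting reagent.
O2 consumed = (6/1) × 7.254 = 43.52 mol
O2 remaining = 58.75 − 43.52 = 15.23 mol
mass = 15.23 × 32.00 = 487.4 g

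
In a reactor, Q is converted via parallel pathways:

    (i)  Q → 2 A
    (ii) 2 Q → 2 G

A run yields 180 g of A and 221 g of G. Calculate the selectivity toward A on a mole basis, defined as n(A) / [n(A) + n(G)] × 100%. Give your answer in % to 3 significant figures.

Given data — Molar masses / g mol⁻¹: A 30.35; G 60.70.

n(A) = 180 / 30.35 = 5.931 mol
n(G) = 221 / 60.70 = 3.641 mol
selectivity = 5.931/(5.931+3.641) × 100 = 61.96 %

62.0 %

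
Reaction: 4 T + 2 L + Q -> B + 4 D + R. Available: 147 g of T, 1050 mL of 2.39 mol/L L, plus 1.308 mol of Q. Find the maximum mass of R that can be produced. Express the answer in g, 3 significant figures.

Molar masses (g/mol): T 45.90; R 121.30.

n(T) = 147.0 / 45.90 = 3.203 mol
n(L) = 2.39 × 1050/1000 = 2.510 mol
n(Q) = 1.308 mol
n/ν for T = 3.203/4 = 0.8008
n/ν for L = 2.510/2 = 1.255
n/ν for Q = 1.308/1 = 1.308
Smallest n/ν is T → limiting reagent.
n(R) = (1/4) × 3.203 = 0.8008 mol
mass = 0.8008 × 121.30 = 97.14 g

97.1 g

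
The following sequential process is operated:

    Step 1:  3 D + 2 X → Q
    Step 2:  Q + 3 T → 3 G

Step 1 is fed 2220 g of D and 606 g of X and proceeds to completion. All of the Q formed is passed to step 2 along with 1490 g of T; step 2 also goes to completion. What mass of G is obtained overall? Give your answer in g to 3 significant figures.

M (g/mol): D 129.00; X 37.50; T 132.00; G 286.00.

Step 1:
n(D) = 2220 / 129.00 = 17.21 mol
n(X) = 606.0 / 37.50 = 16.16 mol
n/ν for D = 17.21/3 = 5.737
n/ν for X = 16.16/2 = 8.080
Smallest n/ν is D → limiting reagent.
n(Q) produced = (1/3) × 17.21 = 5.737 mol
Step 2:
n(Q) available = 5.737 mol
n(T) = 1490 / 132.00 = 11.29 mol
n/ν for Q = 5.737/1 = 5.737
n/ν for T = 11.29/3 = 3.763
Smallest n/ν is T → limiting reagent.
n(G) = (3/3) × 11.29 = 11.29 mol
mass = 11.29 × 286.00 = 3229 g

3230 g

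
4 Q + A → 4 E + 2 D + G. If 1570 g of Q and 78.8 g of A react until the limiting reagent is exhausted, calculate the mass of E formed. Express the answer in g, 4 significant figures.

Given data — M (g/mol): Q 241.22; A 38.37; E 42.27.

275.1 g

n(Q) = 1570 / 241.22 = 6.509 mol
n(A) = 78.80 / 38.37 = 2.054 mol
n/ν for Q = 6.509/4 = 1.627
n/ν for A = 2.054/1 = 2.054
Smallest n/ν is Q → limiting reagent.
n(E) = (4/4) × 6.509 = 6.509 mol
mass = 6.509 × 42.27 = 275.1 g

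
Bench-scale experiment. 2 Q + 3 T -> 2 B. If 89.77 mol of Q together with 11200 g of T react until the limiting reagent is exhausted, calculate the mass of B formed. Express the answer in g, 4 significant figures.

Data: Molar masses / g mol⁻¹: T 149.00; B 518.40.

25980 g

n(Q) = 89.77 mol
n(T) = 11200 / 149.00 = 75.17 mol
n/ν → Q: 44.89, T: 25.06; T is limiting.
n(B) = (2/3) × 75.17 = 50.11 mol
mass = 50.11 × 518.40 = 25980 g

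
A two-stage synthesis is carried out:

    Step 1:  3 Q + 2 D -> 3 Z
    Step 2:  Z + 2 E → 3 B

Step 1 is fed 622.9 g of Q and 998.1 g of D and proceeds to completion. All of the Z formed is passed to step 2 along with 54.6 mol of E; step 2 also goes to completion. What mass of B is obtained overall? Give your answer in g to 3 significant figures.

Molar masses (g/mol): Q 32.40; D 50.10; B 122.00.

7040 g

Step 1:
n(Q) = 622.9 / 32.40 = 19.23 mol
n(D) = 998.1 / 50.10 = 19.92 mol
n/ν for Q = 19.23/3 = 6.410
n/ν for D = 19.92/2 = 9.960
Smallest n/ν is Q → limiting reagent.
n(Z) produced = (3/3) × 19.23 = 19.23 mol
Step 2:
n(Z) available = 19.23 mol
n(E) = 54.60 mol
n/ν for Z = 19.23/1 = 19.23
n/ν for E = 54.60/2 = 27.30
Smallest n/ν is Z → limiting reagent.
n(B) = (3/1) × 19.23 = 57.69 mol
mass = 57.69 × 122.00 = 7038 g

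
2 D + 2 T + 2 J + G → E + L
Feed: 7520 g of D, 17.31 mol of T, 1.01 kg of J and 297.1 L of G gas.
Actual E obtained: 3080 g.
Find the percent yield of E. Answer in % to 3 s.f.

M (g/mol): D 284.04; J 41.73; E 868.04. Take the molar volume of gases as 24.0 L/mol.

41.0 %

n(D) = 7520 / 284.04 = 26.48 mol
n(T) = 17.31 mol
n(J) = 1.010×1000 / 41.73 = 24.20 mol
n(G) = 297.1 / 24.0 = 12.38 mol
n/ν for D = 26.48/2 = 13.24
n/ν for T = 17.31/2 = 8.655
n/ν for J = 24.20/2 = 12.10
n/ν for G = 12.38/1 = 12.38
Smallest n/ν is T → limiting reagent.
theoretical n(E) = (1/2) × 17.31 = 8.655 mol → 7513 g
% yield = 3080 / 7513 × 100 = 41.00 %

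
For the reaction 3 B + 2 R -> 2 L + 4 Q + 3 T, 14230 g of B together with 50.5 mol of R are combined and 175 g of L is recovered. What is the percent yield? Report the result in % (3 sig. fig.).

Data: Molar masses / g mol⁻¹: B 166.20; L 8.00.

43.3 %

n(B) = 14230 / 166.20 = 85.62 mol
n(R) = 50.50 mol
n/ν for B = 85.62/3 = 28.54
n/ν for R = 50.50/2 = 25.25
Smallest n/ν is R → limiting reagent.
theoretical n(L) = (2/2) × 50.50 = 50.50 mol → 404.0 g
% yield = 175 / 404.0 × 100 = 43.32 %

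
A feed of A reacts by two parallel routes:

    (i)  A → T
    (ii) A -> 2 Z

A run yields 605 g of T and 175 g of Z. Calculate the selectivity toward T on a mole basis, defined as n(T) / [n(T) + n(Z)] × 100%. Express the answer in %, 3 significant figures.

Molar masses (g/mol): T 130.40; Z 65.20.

63.4 %

n(T) = 605 / 130.40 = 4.640 mol
n(Z) = 175 / 65.20 = 2.684 mol
selectivity = 4.640/(4.640+2.684) × 100 = 63.35 %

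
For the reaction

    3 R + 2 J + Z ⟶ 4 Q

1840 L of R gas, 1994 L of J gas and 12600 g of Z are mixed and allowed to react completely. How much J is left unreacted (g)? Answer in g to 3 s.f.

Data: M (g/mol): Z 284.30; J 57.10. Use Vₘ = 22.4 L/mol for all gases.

1960 g

n(R) = 1840 / 22.4 = 82.14 mol
n(J) = 1994 / 22.4 = 89.02 mol
n(Z) = 12600 / 284.30 = 44.32 mol
n/ν for R = 82.14/3 = 27.38
n/ν for J = 89.02/2 = 44.51
n/ν for Z = 44.32/1 = 44.32
Smallest n/ν is R → limiting reagent.
J consumed = (2/3) × 82.14 = 54.76 mol
J remaining = 89.02 − 54.76 = 34.26 mol
mass = 34.26 × 57.10 = 1956 g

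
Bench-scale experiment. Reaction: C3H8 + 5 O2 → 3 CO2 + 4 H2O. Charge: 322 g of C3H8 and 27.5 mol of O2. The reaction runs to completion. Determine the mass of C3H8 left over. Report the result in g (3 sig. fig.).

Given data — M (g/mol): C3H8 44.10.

n(C3H8) = 322.0 / 44.10 = 7.302 mol
n(O2) = 27.50 mol
n/ν for C3H8 = 7.302/1 = 7.302
n/ν for O2 = 27.50/5 = 5.500
Smallest n/ν is O2 → limiting reagent.
C3H8 consumed = (1/5) × 27.50 = 5.500 mol
C3H8 remaining = 7.302 − 5.500 = 1.802 mol
mass = 1.802 × 44.10 = 79.47 g

79.5 g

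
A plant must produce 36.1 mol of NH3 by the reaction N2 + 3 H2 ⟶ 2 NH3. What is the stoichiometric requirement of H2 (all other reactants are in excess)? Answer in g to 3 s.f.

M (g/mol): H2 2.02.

109 g

n(NH3) = 36.10 mol
n(H2) = (3/2) × 36.10 = 54.15 mol
mass = 54.15 × 2.02 = 109.4 g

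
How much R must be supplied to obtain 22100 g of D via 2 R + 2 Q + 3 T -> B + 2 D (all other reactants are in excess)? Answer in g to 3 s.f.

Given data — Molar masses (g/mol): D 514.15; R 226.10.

9720 g

n(D) = 22100 / 514.15 = 42.98 mol
n(R) = (2/2) × 42.98 = 42.98 mol
mass = 42.98 × 226.10 = 9718 g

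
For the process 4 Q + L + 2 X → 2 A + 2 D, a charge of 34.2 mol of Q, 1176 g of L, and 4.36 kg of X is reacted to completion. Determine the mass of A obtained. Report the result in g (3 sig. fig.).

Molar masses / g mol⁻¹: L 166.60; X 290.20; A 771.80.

n(Q) = 34.20 mol
n(L) = 1176 / 166.60 = 7.059 mol
n(X) = 4.360×1000 / 290.20 = 15.02 mol
n/ν for Q = 34.20/4 = 8.550
n/ν for L = 7.059/1 = 7.059
n/ν for X = 15.02/2 = 7.510
Smallest n/ν is L → limiting reagent.
n(A) = (2/1) × 7.059 = 14.12 mol
mass = 14.12 × 771.80 = 10900 g

10900 g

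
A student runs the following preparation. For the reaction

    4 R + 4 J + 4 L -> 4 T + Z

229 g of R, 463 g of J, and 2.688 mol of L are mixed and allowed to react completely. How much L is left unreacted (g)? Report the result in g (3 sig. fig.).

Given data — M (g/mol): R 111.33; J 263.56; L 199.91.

186 g

n(R) = 229.0 / 111.33 = 2.057 mol
n(J) = 463.0 / 263.56 = 1.757 mol
n(L) = 2.688 mol
n/ν for R = 2.057/4 = 0.5143
n/ν for J = 1.757/4 = 0.4393
n/ν for L = 2.688/4 = 0.6720
Smallest n/ν is J → limiting reagent.
L consumed = (4/4) × 1.757 = 1.757 mol
L remaining = 2.688 − 1.757 = 0.9310 mol
mass = 0.9310 × 199.91 = 186.1 g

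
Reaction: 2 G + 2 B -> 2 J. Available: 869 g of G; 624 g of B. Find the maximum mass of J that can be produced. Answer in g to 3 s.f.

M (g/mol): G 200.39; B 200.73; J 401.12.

n(G) = 869.0 / 200.39 = 4.337 mol
n(B) = 624.0 / 200.73 = 3.109 mol
n/ν → G: 2.169, B: 1.555; B is limiting.
n(J) = (2/2) × 3.109 = 3.109 mol
mass = 3.109 × 401.12 = 1247 g

1250 g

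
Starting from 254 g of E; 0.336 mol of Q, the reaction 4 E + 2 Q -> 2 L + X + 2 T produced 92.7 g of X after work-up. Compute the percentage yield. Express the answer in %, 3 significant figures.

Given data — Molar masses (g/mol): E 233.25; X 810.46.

n(E) = 254.0 / 233.25 = 1.089 mol
n(Q) = 0.3360 mol
n/ν for E = 1.089/4 = 0.2723
n/ν for Q = 0.3360/2 = 0.1680
Smallest n/ν is Q → limiting reagent.
theoretical n(X) = (1/2) × 0.3360 = 0.1680 mol → 136.2 g
% yield = 92.7 / 136.2 × 100 = 68.06 %

68.1 %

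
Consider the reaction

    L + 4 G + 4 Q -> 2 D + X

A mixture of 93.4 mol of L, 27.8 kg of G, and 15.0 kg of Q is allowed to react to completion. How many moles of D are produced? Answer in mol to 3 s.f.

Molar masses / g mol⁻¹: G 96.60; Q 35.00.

n(L) = 93.40 mol
n(G) = 27.80×1000 / 96.60 = 287.8 mol
n(Q) = 15.00×1000 / 35.00 = 428.6 mol
n/ν → L: 93.40, G: 71.95, Q: 107.2; G is limiting.
n(D) = (2/4) × 287.8 = 143.9 mol

144 mol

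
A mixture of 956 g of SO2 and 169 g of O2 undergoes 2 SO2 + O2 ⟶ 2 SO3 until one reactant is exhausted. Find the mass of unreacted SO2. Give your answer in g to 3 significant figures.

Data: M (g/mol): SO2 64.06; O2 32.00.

n(SO2) = 956.0 / 64.06 = 14.92 mol
n(O2) = 169.0 / 32.00 = 5.281 mol
n/ν for SO2 = 14.92/2 = 7.460
n/ν for O2 = 5.281/1 = 5.281
Smallest n/ν is O2 → limiting reagent.
SO2 consumed = (2/1) × 5.281 = 10.56 mol
SO2 remaining = 14.92 − 10.56 = 4.360 mol
mass = 4.360 × 64.06 = 279.3 g

279 g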